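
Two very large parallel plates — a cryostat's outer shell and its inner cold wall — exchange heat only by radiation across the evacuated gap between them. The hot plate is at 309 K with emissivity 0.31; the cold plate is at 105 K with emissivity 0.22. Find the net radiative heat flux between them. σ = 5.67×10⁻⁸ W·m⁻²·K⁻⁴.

q ≈ 75.3 W/m²

For two infinite grey parallel plates, q = σ(T₁⁴ − T₂⁴)/(1/ε₁ + 1/ε₂ − 1).
T₁⁴ − T₂⁴ = 9.117×10⁹ − 1.216×10⁸ = 8.995×10⁹ K⁴.
1/ε₁ + 1/ε₂ − 1 = 3.226 + 4.545 − 1 = 6.771.
q = 5.67×10⁻⁸ × 8.995×10⁹ / 6.771.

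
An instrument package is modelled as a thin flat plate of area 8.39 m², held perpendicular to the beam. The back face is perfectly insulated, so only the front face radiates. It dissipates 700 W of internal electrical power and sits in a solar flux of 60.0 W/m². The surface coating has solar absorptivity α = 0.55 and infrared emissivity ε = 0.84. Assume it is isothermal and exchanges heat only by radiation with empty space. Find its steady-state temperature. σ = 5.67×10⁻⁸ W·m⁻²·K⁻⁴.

T ≈ 222 K

At steady state, absorbed solar power + internal power = radiated power.
Absorbed: α·S·A_cross = 0.55·60.0·8.390 = 276.9 W (cross-section A).
Total input = 276.9 + 700 = 976.9 W.
Radiated: εσ·A_surf·T⁴ with A_surf = A = 8.390 m².
T⁴ = 976.9/(0.84·5.67×10⁻⁸·8.390) = 2.445×10⁹ K⁴.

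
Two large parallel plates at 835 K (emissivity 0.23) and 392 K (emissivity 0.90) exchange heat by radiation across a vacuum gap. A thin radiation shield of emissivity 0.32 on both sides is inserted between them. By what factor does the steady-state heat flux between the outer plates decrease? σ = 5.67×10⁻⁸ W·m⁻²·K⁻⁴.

factor ≈ 2.18

Without shield: q₀ = σΔ(T⁴)/(1/ε₁+1/ε₂−1) with denominator 4.459.
With shield the two gaps are in series; the resistances add: (1/ε₁+1/ε_s−1)+(1/ε_s+1/ε₂−1) = 6.473+3.236 = 9.709.
Heat-flux ratio q₀/q = 9.709/4.459.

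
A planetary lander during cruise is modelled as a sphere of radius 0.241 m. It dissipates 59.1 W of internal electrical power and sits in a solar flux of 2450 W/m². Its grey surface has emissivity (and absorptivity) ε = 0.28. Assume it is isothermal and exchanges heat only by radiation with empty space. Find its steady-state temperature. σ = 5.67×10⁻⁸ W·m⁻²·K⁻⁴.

T ≈ 355 K

At steady state, absorbed solar power + internal power = radiated power.
Absorbed: α·S·A_cross = 0.28·2450·0.1825 = 125.2 W (cross-section πr²).
Total input = 125.2 + 59.1 = 184.3 W.
Radiated: εσ·A_surf·T⁴ with A_surf = 4πr² = 0.7299 m².
T⁴ = 184.3/(0.28·5.67×10⁻⁸·0.7299) = 1.590×10¹⁰ K⁴.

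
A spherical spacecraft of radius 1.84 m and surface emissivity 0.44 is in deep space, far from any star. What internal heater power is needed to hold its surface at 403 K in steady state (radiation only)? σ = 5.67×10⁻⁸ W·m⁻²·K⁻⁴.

P = εσ·4πr²·T⁴.
4πr² = 42.54 m²; T⁴ = 2.638×10¹⁰ K⁴.
P = 0.44·5.67×10⁻⁸·42.54·2.638×10¹⁰.

P ≈ 28000 W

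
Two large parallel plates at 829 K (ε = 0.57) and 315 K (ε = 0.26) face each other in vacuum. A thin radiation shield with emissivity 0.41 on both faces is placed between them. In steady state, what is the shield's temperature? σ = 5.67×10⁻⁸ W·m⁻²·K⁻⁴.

T_s ≈ 739 K

In steady state the net flux on the hot side equals that on the cold side.
σ(T₁⁴−T_s⁴)/D₁ = σ(T_s⁴−T₂⁴)/D₂, with D₁ = 1/ε₁+1/ε_s−1 = 3.193, D₂ = 1/ε_s+1/ε₂−1 = 5.285.
Solve for T_s⁴: T_s⁴ = (D₂·T₁⁴ + D₁·T₂⁴)/(D₁+D₂) = 2.981×10¹¹ K⁴.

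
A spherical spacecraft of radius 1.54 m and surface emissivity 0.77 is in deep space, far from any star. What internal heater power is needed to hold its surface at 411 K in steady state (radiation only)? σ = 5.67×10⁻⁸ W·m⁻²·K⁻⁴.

P = εσ·4πr²·T⁴.
4πr² = 29.80 m²; T⁴ = 2.853×10¹⁰ K⁴.
P = 0.77·5.67×10⁻⁸·29.80·2.853×10¹⁰.

P ≈ 37100 W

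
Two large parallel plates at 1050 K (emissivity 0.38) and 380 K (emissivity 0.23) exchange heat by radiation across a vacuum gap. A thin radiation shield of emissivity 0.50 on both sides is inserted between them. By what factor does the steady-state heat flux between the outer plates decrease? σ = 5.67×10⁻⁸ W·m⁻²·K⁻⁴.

factor ≈ 1.50

Without shield: q₀ = σΔ(T⁴)/(1/ε₁+1/ε₂−1) with denominator 5.979.
With shield the two gaps are in series; the resistances add: (1/ε₁+1/ε_s−1)+(1/ε_s+1/ε₂−1) = 3.632+5.348 = 8.979.
Heat-flux ratio q₀/q = 8.979/5.979.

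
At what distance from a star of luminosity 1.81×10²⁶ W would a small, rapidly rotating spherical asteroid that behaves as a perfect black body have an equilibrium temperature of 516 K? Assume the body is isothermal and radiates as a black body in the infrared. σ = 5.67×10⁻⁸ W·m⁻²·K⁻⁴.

For an isothermal black-emitting sphere, (1−a)S·πr² = σ·4πr²·T⁴ ⇒ S = 4σT⁴/(1−a).
S = 4·5.67×10⁻⁸·(516)⁴/1.00 = 16080 W/m².
Flux falls as S = L/(4πd²), so d = √(L/(4πS)) = √(1.81×10²⁶/(4π·16080)).

d ≈ 2.99×10¹⁰ m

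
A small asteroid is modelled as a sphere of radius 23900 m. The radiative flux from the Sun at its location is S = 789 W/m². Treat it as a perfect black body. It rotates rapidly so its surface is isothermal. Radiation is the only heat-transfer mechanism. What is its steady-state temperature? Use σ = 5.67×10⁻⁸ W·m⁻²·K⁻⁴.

T ≈ 243 K

At equilibrium, absorbed power = emitted power.
Absorbing cross-section = πr² = 1.795×10⁹ m²; emitting surface = 4πr² = 7.178×10⁹ m² (ratio 4).
S·A_cross = εσ·A_surf·T⁴  ⇒  T⁴ = S/(4σ).
T⁴ = 1.00·789/(4·5.67×10⁻⁸) = 3.479×10⁹ K⁴.
T = (3.479×10⁹)^(1/4).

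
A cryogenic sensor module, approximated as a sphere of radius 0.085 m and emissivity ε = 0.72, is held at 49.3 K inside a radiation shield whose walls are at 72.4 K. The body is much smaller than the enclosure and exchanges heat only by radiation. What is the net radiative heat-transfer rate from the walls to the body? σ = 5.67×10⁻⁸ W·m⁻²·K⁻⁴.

P_net ≈ 0.0799 W

For a small grey body in a large enclosure: P_net = εσA(T_body⁴ − T_wall⁴).
A = 4πr² = 0.09079 m²; T_body⁴ − T_wall⁴ = 5.907×10⁶ − 2.748×10⁷ = -2.157×10⁷ K⁴.
|P_net| = 0.72·5.67×10⁻⁸·0.09079·2.157×10⁷.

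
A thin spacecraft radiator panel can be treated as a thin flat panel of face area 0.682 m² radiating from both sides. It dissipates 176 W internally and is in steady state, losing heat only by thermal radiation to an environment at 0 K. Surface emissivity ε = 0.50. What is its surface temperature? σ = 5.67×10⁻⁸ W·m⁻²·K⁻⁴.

T ≈ 260 K

Steady state: internal power = radiated power, P = εσA T⁴.
Radiating area A = 2·0.682 = 1.364 m².
T⁴ = P/(εσA) = 176/(0.50·5.67×10⁻⁸·1.364) = 4.551×10⁹ K⁴.
T = (4.551×10⁹)^(1/4).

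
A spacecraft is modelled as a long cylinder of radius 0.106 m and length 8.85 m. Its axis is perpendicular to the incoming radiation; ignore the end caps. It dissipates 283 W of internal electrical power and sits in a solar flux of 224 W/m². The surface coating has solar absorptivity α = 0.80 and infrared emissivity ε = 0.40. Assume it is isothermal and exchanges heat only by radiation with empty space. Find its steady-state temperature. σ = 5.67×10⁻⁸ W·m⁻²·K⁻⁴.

T ≈ 261 K

At steady state, absorbed solar power + internal power = radiated power.
Absorbed: α·S·A_cross = 0.80·224·1.876 = 336.2 W (cross-section 2rL).
Total input = 336.2 + 283 = 619.2 W.
Radiated: εσ·A_surf·T⁴ with A_surf = 2πrL = 5.894 m².
T⁴ = 619.2/(0.40·5.67×10⁻⁸·5.894) = 4.632×10⁹ K⁴.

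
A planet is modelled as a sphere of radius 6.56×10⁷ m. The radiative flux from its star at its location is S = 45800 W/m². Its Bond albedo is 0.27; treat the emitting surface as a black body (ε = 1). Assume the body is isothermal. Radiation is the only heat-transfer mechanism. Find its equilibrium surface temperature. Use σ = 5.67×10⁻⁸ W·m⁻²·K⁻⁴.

At equilibrium, absorbed power = emitted power.
Absorbing cross-section = πr² = 1.352×10¹⁶ m²; emitting surface = 4πr² = 5.408×10¹⁶ m² (ratio 4).
(1−a)S·A_cross = εσ·A_surf·T⁴  ⇒  T⁴ = (1−a)S/(4σ).
T⁴ = 0.730·45800/(4·5.67×10⁻⁸) = 1.474×10¹¹ K⁴.
T = (1.474×10¹¹)^(1/4).

T ≈ 620 K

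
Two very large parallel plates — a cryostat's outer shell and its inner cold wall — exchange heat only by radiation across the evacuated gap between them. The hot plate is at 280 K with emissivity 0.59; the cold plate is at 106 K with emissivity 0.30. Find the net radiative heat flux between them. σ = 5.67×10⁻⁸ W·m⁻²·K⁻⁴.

For two infinite grey parallel plates, q = σ(T₁⁴ − T₂⁴)/(1/ε₁ + 1/ε₂ − 1).
T₁⁴ − T₂⁴ = 6.147×10⁹ − 1.262×10⁸ = 6.020×10⁹ K⁴.
1/ε₁ + 1/ε₂ − 1 = 1.695 + 3.333 − 1 = 4.028.
q = 5.67×10⁻⁸ × 6.020×10⁹ / 4.028.

q ≈ 84.7 W/m²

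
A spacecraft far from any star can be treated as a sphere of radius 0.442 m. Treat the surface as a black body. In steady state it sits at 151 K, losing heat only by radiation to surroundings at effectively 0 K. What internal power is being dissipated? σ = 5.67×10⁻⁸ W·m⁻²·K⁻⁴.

Steady state: P = εσA T⁴.
A = 4πr² = 2.455 m²; T⁴ = (151)⁴ = 5.199×10⁸ K⁴.
P = 1.0 × 5.67×10⁻⁸ × 2.455 × 5.199×10⁸.

P ≈ 72.4 W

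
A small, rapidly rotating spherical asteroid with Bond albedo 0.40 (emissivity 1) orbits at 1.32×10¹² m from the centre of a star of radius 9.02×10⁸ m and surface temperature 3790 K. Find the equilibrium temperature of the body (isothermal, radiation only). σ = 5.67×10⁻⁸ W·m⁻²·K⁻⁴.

T ≈ 61.7 K

The star's surface emits σT_*⁴; at distance d the flux is S = σT_*⁴(R_*/d)².
S = 5.67×10⁻⁸·(3790)⁴·(9.02×10⁸/1.32×10¹²)² = 5.463 W/m².
For an isothermal sphere T⁴ = (1−a)S/(4σ) = 1.445×10⁷ K⁴.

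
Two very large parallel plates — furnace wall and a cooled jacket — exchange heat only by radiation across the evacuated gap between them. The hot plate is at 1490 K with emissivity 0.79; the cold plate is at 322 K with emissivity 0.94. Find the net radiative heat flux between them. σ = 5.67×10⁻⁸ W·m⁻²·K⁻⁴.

For two infinite grey parallel plates, q = σ(T₁⁴ − T₂⁴)/(1/ε₁ + 1/ε₂ − 1).
T₁⁴ − T₂⁴ = 4.929×10¹² − 1.075×10¹⁰ = 4.918×10¹² K⁴.
1/ε₁ + 1/ε₂ − 1 = 1.266 + 1.064 − 1 = 1.330.
q = 5.67×10⁻⁸ × 4.918×10¹² / 1.330.

q ≈ 2.10×10⁵ W/m²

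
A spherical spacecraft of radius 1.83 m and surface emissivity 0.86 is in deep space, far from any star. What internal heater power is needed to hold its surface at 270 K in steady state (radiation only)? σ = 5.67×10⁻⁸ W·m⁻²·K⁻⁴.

P = εσ·4πr²·T⁴.
4πr² = 42.08 m²; T⁴ = 5.314×10⁹ K⁴.
P = 0.86·5.67×10⁻⁸·42.08·5.314×10⁹.

P ≈ 10900 W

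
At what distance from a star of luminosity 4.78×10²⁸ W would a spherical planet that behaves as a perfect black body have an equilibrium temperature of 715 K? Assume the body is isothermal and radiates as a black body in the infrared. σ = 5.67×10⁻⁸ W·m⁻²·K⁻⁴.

For an isothermal black-emitting sphere, (1−a)S·πr² = σ·4πr²·T⁴ ⇒ S = 4σT⁴/(1−a).
S = 4·5.67×10⁻⁸·(715)⁴/1.00 = 59270 W/m².
Flux falls as S = L/(4πd²), so d = √(L/(4πS)) = √(4.78×10²⁸/(4π·59270)).

d ≈ 2.53×10¹¹ m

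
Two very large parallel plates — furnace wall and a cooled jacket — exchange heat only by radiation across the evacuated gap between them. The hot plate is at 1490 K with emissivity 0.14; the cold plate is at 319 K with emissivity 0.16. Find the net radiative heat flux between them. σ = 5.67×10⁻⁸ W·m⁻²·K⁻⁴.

For two infinite grey parallel plates, q = σ(T₁⁴ − T₂⁴)/(1/ε₁ + 1/ε₂ − 1).
T₁⁴ − T₂⁴ = 4.929×10¹² − 1.036×10¹⁰ = 4.918×10¹² K⁴.
1/ε₁ + 1/ε₂ − 1 = 7.143 + 6.250 − 1 = 12.39.
q = 5.67×10⁻⁸ × 4.918×10¹² / 12.39.

q ≈ 22500 W/m²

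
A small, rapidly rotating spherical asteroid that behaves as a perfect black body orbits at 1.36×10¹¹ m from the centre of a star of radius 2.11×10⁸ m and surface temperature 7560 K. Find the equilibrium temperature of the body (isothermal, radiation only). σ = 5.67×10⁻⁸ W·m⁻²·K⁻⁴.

The star's surface emits σT_*⁴; at distance d the flux is S = σT_*⁴(R_*/d)².
S = 5.67×10⁻⁸·(7560)⁴·(2.11×10⁸/1.36×10¹¹)² = 445.8 W/m².
For an isothermal sphere T⁴ = (1−a)S/(4σ) = 1.966×10⁹ K⁴.

T ≈ 211 K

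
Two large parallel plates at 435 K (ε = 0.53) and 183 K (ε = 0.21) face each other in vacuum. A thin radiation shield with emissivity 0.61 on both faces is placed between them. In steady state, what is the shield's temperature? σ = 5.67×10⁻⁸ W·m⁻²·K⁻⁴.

In steady state the net flux on the hot side equals that on the cold side.
σ(T₁⁴−T_s⁴)/D₁ = σ(T_s⁴−T₂⁴)/D₂, with D₁ = 1/ε₁+1/ε_s−1 = 2.526, D₂ = 1/ε_s+1/ε₂−1 = 5.401.
Solve for T_s⁴: T_s⁴ = (D₂·T₁⁴ + D₁·T₂⁴)/(D₁+D₂) = 2.475×10¹⁰ K⁴.

T_s ≈ 397 K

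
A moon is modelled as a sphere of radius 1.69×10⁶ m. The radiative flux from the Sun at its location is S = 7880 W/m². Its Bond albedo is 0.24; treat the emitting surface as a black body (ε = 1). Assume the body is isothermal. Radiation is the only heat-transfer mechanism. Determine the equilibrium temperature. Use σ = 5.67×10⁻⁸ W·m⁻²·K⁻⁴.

T ≈ 403 K

At equilibrium, absorbed power = emitted power.
Absorbing cross-section = πr² = 8.973×10¹² m²; emitting surface = 4πr² = 3.589×10¹³ m² (ratio 4).
(1−a)S·A_cross = εσ·A_surf·T⁴  ⇒  T⁴ = (1−a)S/(4σ).
T⁴ = 0.760·7880/(4·5.67×10⁻⁸) = 2.641×10¹⁰ K⁴.
T = (2.641×10¹⁰)^(1/4).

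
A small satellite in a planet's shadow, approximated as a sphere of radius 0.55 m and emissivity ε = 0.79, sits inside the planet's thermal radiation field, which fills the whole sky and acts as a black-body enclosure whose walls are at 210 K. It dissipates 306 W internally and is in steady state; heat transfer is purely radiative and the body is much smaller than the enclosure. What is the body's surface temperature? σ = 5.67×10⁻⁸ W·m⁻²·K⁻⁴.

T ≈ 247 K

For a small grey body in a large enclosure, net radiated power = εσA(T⁴ − T_w⁴).
Steady state: P = εσA(T⁴ − T_w⁴) with A = 4πr² = 3.801 m².
T⁴ = P/(εσA) + T_w⁴ = 306/(0.79·5.67×10⁻⁸·3.801) + (210)⁴
    = 1.797×10⁹ + 1.945×10⁹ = 3.742×10⁹ K⁴.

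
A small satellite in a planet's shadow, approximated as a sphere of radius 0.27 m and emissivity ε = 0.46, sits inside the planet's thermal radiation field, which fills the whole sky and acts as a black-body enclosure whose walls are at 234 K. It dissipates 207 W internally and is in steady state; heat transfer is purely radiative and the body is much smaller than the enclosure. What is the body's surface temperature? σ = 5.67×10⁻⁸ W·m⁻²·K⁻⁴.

For a small grey body in a large enclosure, net radiated power = εσA(T⁴ − T_w⁴).
Steady state: P = εσA(T⁴ − T_w⁴) with A = 4πr² = 0.9161 m².
T⁴ = P/(εσA) + T_w⁴ = 207/(0.46·5.67×10⁻⁸·0.9161) + (234)⁴
    = 8.663×10⁹ + 2.998×10⁹ = 1.166×10¹⁰ K⁴.

T ≈ 329 K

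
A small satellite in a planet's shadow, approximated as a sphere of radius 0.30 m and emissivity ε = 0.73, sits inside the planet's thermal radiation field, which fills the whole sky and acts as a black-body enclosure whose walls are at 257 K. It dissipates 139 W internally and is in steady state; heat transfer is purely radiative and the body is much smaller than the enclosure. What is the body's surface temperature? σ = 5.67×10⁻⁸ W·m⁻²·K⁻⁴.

T ≈ 293 K

For a small grey body in a large enclosure, net radiated power = εσA(T⁴ − T_w⁴).
Steady state: P = εσA(T⁴ − T_w⁴) with A = 4πr² = 1.131 m².
T⁴ = P/(εσA) + T_w⁴ = 139/(0.73·5.67×10⁻⁸·1.131) + (257)⁴
    = 2.969×10⁹ + 4.362×10⁹ = 7.332×10⁹ K⁴.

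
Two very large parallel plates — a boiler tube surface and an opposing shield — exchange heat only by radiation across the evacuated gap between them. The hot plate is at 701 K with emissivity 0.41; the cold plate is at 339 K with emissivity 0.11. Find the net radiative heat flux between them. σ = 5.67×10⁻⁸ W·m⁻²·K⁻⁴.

q ≈ 1230 W/m²

For two infinite grey parallel plates, q = σ(T₁⁴ − T₂⁴)/(1/ε₁ + 1/ε₂ − 1).
T₁⁴ − T₂⁴ = 2.415×10¹¹ − 1.321×10¹⁰ = 2.283×10¹¹ K⁴.
1/ε₁ + 1/ε₂ − 1 = 2.439 + 9.091 − 1 = 10.53.
q = 5.67×10⁻⁸ × 2.283×10¹¹ / 10.53.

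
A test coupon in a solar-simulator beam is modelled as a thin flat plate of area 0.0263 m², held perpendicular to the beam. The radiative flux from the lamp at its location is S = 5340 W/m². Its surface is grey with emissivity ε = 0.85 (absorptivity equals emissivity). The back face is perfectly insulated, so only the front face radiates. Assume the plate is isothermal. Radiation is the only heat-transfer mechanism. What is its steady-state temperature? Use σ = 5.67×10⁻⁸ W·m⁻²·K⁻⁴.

At equilibrium, absorbed power = emitted power.
Absorbing cross-section = A = 0.02630 m²; emitting surface = A = 0.02630 m² (ratio 1).
εS·A_cross = εσ·A_surf·T⁴  ⇒  T⁴ = S/(1σ)   (ε cancels).
T⁴ = 5340/(1·5.67×10⁻⁸) = 9.418×10¹⁰ K⁴.
T = (9.418×10¹⁰)^(1/4).

T ≈ 554 K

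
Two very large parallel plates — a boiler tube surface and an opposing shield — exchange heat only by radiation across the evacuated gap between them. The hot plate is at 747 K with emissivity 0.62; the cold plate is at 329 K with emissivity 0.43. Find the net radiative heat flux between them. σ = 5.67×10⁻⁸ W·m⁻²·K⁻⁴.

For two infinite grey parallel plates, q = σ(T₁⁴ − T₂⁴)/(1/ε₁ + 1/ε₂ − 1).
T₁⁴ − T₂⁴ = 3.114×10¹¹ − 1.172×10¹⁰ = 2.997×10¹¹ K⁴.
1/ε₁ + 1/ε₂ − 1 = 1.613 + 2.326 − 1 = 2.938.
q = 5.67×10⁻⁸ × 2.997×10¹¹ / 2.938.

q ≈ 5780 W/m²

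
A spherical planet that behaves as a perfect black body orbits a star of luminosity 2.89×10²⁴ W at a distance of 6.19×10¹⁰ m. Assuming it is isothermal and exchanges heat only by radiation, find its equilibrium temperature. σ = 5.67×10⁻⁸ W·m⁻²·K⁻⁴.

T ≈ 128 K

First find the stellar flux at distance d: S = L/(4πd²) = 2.89×10²⁴/(4π·(6.19×10¹⁰)²) = 60.02 W/m².
For an isothermal sphere, absorbed (1−a)S·πr² = emitted σ·4πr²·T⁴, so T⁴ = (1−a)S/(4σ).
T⁴ = 1.00·60.02/(4·5.67×10⁻⁸) = 2.646×10⁸ K⁴.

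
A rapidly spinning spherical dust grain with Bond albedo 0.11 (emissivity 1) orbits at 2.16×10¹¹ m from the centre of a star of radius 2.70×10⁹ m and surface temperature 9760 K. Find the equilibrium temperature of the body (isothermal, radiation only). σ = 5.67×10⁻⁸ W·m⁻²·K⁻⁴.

T ≈ 749 K

The star's surface emits σT_*⁴; at distance d the flux is S = σT_*⁴(R_*/d)².
S = 5.67×10⁻⁸·(9760)⁴·(2.70×10⁹/2.16×10¹¹)² = 80390 W/m².
For an isothermal sphere T⁴ = (1−a)S/(4σ) = 3.155×10¹¹ K⁴.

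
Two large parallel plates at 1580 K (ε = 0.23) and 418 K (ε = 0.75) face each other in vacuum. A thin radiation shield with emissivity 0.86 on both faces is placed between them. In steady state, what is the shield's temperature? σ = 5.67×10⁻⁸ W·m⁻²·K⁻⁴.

In steady state the net flux on the hot side equals that on the cold side.
σ(T₁⁴−T_s⁴)/D₁ = σ(T_s⁴−T₂⁴)/D₂, with D₁ = 1/ε₁+1/ε_s−1 = 4.511, D₂ = 1/ε_s+1/ε₂−1 = 1.496.
Solve for T_s⁴: T_s⁴ = (D₂·T₁⁴ + D₁·T₂⁴)/(D₁+D₂) = 1.575×10¹² K⁴.

T_s ≈ 1120 K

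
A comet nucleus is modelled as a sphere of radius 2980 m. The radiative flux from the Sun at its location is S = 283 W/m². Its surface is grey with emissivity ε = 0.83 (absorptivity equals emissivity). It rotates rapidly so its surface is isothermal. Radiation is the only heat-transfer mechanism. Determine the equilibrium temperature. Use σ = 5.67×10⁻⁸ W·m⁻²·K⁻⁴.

At equilibrium, absorbed power = emitted power.
Absorbing cross-section = πr² = 2.790×10⁷ m²; emitting surface = 4πr² = 1.116×10⁸ m² (ratio 4).
εS·A_cross = εσ·A_surf·T⁴  ⇒  T⁴ = S/(4σ)   (ε cancels).
T⁴ = 283/(4·5.67×10⁻⁸) = 1.248×10⁹ K⁴.
T = (1.248×10⁹)^(1/4).

T ≈ 188 K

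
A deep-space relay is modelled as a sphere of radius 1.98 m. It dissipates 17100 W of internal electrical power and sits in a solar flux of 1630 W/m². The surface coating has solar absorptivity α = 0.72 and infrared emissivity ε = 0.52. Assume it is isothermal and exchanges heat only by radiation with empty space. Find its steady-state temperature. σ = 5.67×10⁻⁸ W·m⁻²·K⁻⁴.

At steady state, absorbed solar power + internal power = radiated power.
Absorbed: α·S·A_cross = 0.72·1630·12.32 = 14450 W (cross-section πr²).
Total input = 14450 + 17100 = 31550 W.
Radiated: εσ·A_surf·T⁴ with A_surf = 4πr² = 49.27 m².
T⁴ = 31550/(0.52·5.67×10⁻⁸·49.27) = 2.172×10¹⁰ K⁴.

T ≈ 384 K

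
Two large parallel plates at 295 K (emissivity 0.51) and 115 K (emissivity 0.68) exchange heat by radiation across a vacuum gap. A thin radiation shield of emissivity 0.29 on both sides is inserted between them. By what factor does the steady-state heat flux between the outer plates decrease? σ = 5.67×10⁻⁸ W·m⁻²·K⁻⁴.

factor ≈ 3.43

Without shield: q₀ = σΔ(T⁴)/(1/ε₁+1/ε₂−1) with denominator 2.431.
With shield the two gaps are in series; the resistances add: (1/ε₁+1/ε_s−1)+(1/ε_s+1/ε₂−1) = 4.409+3.919 = 8.328.
Heat-flux ratio q₀/q = 8.328/2.431.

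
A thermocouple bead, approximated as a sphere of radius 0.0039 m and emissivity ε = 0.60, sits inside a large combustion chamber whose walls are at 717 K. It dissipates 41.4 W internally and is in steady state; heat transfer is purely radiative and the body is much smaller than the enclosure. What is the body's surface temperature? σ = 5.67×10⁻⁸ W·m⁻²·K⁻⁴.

T ≈ 1600 K

For a small grey body in a large enclosure, net radiated power = εσA(T⁴ − T_w⁴).
Steady state: P = εσA(T⁴ − T_w⁴) with A = 4πr² = 1.911×10⁻⁴ m².
T⁴ = P/(εσA) + T_w⁴ = 41.4/(0.60·5.67×10⁻⁸·1.911×10⁻⁴) + (717)⁴
    = 6.367×10¹² + 2.643×10¹¹ = 6.631×10¹² K⁴.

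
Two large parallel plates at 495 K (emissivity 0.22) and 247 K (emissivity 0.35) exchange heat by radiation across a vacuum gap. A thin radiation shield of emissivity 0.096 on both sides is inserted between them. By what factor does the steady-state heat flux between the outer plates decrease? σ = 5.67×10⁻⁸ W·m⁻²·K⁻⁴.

Without shield: q₀ = σΔ(T⁴)/(1/ε₁+1/ε₂−1) with denominator 6.403.
With shield the two gaps are in series; the resistances add: (1/ε₁+1/ε_s−1)+(1/ε_s+1/ε₂−1) = 13.96+12.27 = 26.24.
Heat-flux ratio q₀/q = 26.24/6.403.

factor ≈ 4.10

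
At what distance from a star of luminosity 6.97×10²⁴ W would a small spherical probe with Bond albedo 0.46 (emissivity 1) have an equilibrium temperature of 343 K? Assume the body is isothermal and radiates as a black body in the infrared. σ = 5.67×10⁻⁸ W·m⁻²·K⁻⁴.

d ≈ 9.77×10⁹ m

For an isothermal black-emitting sphere, (1−a)S·πr² = σ·4πr²·T⁴ ⇒ S = 4σT⁴/(1−a).
S = 4·5.67×10⁻⁸·(343)⁴/0.540 = 5813 W/m².
Flux falls as S = L/(4πd²), so d = √(L/(4πS)) = √(6.97×10²⁴/(4π·5813)).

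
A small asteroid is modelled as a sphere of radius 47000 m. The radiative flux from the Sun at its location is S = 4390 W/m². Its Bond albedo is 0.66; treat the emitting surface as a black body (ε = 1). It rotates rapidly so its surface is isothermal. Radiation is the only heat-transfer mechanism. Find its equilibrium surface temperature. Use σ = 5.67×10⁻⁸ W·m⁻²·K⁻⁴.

At equilibrium, absorbed power = emitted power.
Absorbing cross-section = πr² = 6.940×10⁹ m²; emitting surface = 4πr² = 2.776×10¹⁰ m² (ratio 4).
(1−a)S·A_cross = εσ·A_surf·T⁴  ⇒  T⁴ = (1−a)S/(4σ).
T⁴ = 0.340·4390/(4·5.67×10⁻⁸) = 6.581×10⁹ K⁴.
T = (6.581×10⁹)^(1/4).

T ≈ 285 K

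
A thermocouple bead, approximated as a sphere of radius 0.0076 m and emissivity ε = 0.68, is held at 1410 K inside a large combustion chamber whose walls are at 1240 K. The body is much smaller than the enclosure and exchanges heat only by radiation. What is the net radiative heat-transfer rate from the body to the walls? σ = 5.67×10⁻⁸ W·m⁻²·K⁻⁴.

For a small grey body in a large enclosure: P_net = εσA(T_body⁴ − T_wall⁴).
A = 4πr² = 7.258×10⁻⁴ m²; T_body⁴ − T_wall⁴ = 3.953×10¹² − 2.364×10¹² = 1.588×10¹² K⁴.
|P_net| = 0.68·5.67×10⁻⁸·7.258×10⁻⁴·1.588×10¹².

P_net ≈ 44.4 W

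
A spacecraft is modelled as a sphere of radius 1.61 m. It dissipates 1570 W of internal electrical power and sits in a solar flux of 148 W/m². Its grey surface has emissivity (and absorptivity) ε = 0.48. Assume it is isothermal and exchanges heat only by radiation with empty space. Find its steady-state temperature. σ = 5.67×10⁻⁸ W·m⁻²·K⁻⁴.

T ≈ 222 K

At steady state, absorbed solar power + internal power = radiated power.
Absorbed: α·S·A_cross = 0.48·148·8.143 = 578.5 W (cross-section πr²).
Total input = 578.5 + 1570 = 2149 W.
Radiated: εσ·A_surf·T⁴ with A_surf = 4πr² = 32.57 m².
T⁴ = 2149/(0.48·5.67×10⁻⁸·32.57) = 2.424×10⁹ K⁴.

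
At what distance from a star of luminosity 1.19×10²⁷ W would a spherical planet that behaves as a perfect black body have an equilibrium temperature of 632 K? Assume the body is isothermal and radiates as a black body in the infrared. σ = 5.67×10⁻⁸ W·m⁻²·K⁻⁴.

d ≈ 5.12×10¹⁰ m

For an isothermal black-emitting sphere, (1−a)S·πr² = σ·4πr²·T⁴ ⇒ S = 4σT⁴/(1−a).
S = 4·5.67×10⁻⁸·(632)⁴/1.00 = 36180 W/m².
Flux falls as S = L/(4πd²), so d = √(L/(4πS)) = √(1.19×10²⁷/(4π·36180)).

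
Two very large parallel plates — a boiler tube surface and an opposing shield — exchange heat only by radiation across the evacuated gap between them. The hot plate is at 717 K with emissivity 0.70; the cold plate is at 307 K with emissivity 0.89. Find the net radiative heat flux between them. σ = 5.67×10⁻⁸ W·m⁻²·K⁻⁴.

For two infinite grey parallel plates, q = σ(T₁⁴ − T₂⁴)/(1/ε₁ + 1/ε₂ − 1).
T₁⁴ − T₂⁴ = 2.643×10¹¹ − 8.883×10⁹ = 2.554×10¹¹ K⁴.
1/ε₁ + 1/ε₂ − 1 = 1.429 + 1.124 − 1 = 1.552.
q = 5.67×10⁻⁸ × 2.554×10¹¹ / 1.552.

q ≈ 9330 W/m²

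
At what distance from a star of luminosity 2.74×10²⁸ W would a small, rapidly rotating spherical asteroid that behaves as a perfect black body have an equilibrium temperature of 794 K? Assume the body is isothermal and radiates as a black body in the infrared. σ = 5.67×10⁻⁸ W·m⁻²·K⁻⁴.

For an isothermal black-emitting sphere, (1−a)S·πr² = σ·4πr²·T⁴ ⇒ S = 4σT⁴/(1−a).
S = 4·5.67×10⁻⁸·(794)⁴/1.00 = 90140 W/m².
Flux falls as S = L/(4πd²), so d = √(L/(4πS)) = √(2.74×10²⁸/(4π·90140)).

d ≈ 1.56×10¹¹ m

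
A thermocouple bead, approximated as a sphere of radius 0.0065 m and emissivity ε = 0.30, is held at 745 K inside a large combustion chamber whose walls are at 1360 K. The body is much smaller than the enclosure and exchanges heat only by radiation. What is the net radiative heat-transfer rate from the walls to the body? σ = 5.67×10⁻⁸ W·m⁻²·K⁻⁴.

P_net ≈ 28.1 W

For a small grey body in a large enclosure: P_net = εσA(T_body⁴ − T_wall⁴).
A = 4πr² = 5.309×10⁻⁴ m²; T_body⁴ − T_wall⁴ = 3.081×10¹¹ − 3.421×10¹² = -3.113×10¹² K⁴.
|P_net| = 0.30·5.67×10⁻⁸·5.309×10⁻⁴·3.113×10¹².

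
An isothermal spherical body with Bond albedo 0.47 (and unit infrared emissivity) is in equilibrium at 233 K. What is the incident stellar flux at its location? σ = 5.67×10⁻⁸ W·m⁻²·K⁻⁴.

S ≈ 1260 W/m²

(1−a)S·πr² = σ·4πr²·T⁴ ⇒ S = 4σT⁴/(1−a).
S = 4·5.67×10⁻⁸·2.947×10⁹/0.530.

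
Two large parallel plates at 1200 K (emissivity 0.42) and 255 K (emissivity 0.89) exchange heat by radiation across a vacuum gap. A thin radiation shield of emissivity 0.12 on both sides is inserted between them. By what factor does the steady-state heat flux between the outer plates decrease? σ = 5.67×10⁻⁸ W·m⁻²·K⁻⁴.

Without shield: q₀ = σΔ(T⁴)/(1/ε₁+1/ε₂−1) with denominator 2.505.
With shield the two gaps are in series; the resistances add: (1/ε₁+1/ε_s−1)+(1/ε_s+1/ε₂−1) = 9.714+8.457 = 18.17.
Heat-flux ratio q₀/q = 18.17/2.505.

factor ≈ 7.26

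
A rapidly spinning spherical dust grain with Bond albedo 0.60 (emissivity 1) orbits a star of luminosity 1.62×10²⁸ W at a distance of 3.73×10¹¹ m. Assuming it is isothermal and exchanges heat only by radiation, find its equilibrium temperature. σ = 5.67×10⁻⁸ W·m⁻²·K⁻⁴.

First find the stellar flux at distance d: S = L/(4πd²) = 1.62×10²⁸/(4π·(3.73×10¹¹)²) = 9266 W/m².
For an isothermal sphere, absorbed (1−a)S·πr² = emitted σ·4πr²·T⁴, so T⁴ = (1−a)S/(4σ).
T⁴ = 0.400·9266/(4·5.67×10⁻⁸) = 1.634×10¹⁰ K⁴.

T ≈ 358 K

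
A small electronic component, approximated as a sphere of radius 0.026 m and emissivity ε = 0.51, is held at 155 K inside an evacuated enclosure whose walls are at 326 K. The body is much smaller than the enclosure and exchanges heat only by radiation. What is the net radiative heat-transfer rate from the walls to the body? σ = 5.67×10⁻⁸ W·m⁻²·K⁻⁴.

For a small grey body in a large enclosure: P_net = εσA(T_body⁴ − T_wall⁴).
A = 4πr² = 0.008495 m²; T_body⁴ − T_wall⁴ = 5.772×10⁸ − 1.129×10¹⁰ = -1.072×10¹⁰ K⁴.
|P_net| = 0.51·5.67×10⁻⁸·0.008495·1.072×10¹⁰.

P_net ≈ 2.63 W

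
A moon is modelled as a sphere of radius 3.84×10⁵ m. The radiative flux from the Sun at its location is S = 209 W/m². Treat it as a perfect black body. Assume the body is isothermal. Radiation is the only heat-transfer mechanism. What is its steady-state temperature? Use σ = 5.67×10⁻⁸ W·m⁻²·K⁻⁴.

At equilibrium, absorbed power = emitted power.
Absorbing cross-section = πr² = 4.632×10¹¹ m²; emitting surface = 4πr² = 1.853×10¹² m² (ratio 4).
S·A_cross = εσ·A_surf·T⁴  ⇒  T⁴ = S/(4σ).
T⁴ = 1.00·209/(4·5.67×10⁻⁸) = 9.215×10⁸ K⁴.
T = (9.215×10⁸)^(1/4).

T ≈ 174 K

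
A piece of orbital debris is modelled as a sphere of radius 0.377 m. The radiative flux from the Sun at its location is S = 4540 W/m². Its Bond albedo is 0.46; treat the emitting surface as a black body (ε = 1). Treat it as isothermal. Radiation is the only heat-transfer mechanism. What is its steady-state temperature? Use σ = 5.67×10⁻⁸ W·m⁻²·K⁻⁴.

T ≈ 322 K

At equilibrium, absorbed power = emitted power.
Absorbing cross-section = πr² = 0.4465 m²; emitting surface = 4πr² = 1.786 m² (ratio 4).
(1−a)S·A_cross = εσ·A_surf·T⁴  ⇒  T⁴ = (1−a)S/(4σ).
T⁴ = 0.540·4540/(4·5.67×10⁻⁸) = 1.081×10¹⁰ K⁴.
T = (1.081×10¹⁰)^(1/4).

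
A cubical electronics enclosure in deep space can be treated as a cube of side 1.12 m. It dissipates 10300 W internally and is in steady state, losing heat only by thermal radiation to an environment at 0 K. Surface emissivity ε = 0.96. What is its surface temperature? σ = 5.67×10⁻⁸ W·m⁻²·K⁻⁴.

Steady state: internal power = radiated power, P = εσA T⁴.
Radiating area A = 6L² = 7.526 m².
T⁴ = P/(εσA) = 10300/(0.96·5.67×10⁻⁸·7.526) = 2.514×10¹⁰ K⁴.
T = (2.514×10¹⁰)^(1/4).

T ≈ 398 K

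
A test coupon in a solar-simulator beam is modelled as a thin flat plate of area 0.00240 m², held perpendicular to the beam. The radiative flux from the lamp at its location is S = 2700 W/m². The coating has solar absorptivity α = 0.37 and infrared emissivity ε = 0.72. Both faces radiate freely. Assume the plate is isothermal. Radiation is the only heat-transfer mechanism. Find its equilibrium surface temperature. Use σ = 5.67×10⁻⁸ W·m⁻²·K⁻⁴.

At equilibrium, absorbed power = emitted power.
Absorbing cross-section = A = 0.002400 m²; emitting surface = 2A = 0.004800 m² (ratio 2).
αS·A_cross = εσ·A_surf·T⁴  ⇒  T⁴ = αS/(ε·2σ).
T⁴ = 0.370·2700/(0.72·2·5.67×10⁻⁸) = 1.224×10¹⁰ K⁴.
T = (1.224×10¹⁰)^(1/4).

T ≈ 333 K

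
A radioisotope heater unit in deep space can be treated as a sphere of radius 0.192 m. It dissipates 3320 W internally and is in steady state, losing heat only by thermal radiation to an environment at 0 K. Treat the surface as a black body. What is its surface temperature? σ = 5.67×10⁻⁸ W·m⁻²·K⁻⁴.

Steady state: internal power = radiated power, P = εσA T⁴.
Radiating area A = 4πr² = 0.4632 m².
T⁴ = P/(εσA) = 3320/(1.0·5.67×10⁻⁸·0.4632) = 1.264×10¹¹ K⁴.
T = (1.264×10¹¹)^(1/4).

T ≈ 596 K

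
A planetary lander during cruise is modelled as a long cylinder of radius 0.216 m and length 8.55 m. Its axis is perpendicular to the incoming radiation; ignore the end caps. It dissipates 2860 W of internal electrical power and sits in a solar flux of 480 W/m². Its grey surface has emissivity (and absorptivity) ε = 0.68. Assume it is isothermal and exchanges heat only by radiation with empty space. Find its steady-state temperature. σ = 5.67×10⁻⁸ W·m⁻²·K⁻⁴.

T ≈ 309 K

At steady state, absorbed solar power + internal power = radiated power.
Absorbed: α·S·A_cross = 0.68·480·3.694 = 1206 W (cross-section 2rL).
Total input = 1206 + 2860 = 4066 W.
Radiated: εσ·A_surf·T⁴ with A_surf = 2πrL = 11.60 m².
T⁴ = 4066/(0.68·5.67×10⁻⁸·11.60) = 9.087×10⁹ K⁴.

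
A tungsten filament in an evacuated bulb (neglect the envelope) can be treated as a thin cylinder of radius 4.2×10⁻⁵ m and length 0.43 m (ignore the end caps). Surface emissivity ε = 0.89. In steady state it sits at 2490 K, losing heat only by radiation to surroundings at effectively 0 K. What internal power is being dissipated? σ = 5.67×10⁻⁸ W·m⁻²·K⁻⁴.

P ≈ 220 W

Steady state: P = εσA T⁴.
A = 2πrL = 1.135×10⁻⁴ m²; T⁴ = (2490)⁴ = 3.844×10¹³ K⁴.
P = 0.89 × 5.67×10⁻⁸ × 1.135×10⁻⁴ × 3.844×10¹³.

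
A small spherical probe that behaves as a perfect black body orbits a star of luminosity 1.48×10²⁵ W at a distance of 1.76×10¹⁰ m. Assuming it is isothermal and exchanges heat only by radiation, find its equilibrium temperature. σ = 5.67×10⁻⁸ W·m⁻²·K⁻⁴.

T ≈ 360 K

First find the stellar flux at distance d: S = L/(4πd²) = 1.48×10²⁵/(4π·(1.76×10¹⁰)²) = 3802 W/m².
For an isothermal sphere, absorbed (1−a)S·πr² = emitted σ·4πr²·T⁴, so T⁴ = (1−a)S/(4σ).
T⁴ = 1.00·3802/(4·5.67×10⁻⁸) = 1.676×10¹⁰ K⁴.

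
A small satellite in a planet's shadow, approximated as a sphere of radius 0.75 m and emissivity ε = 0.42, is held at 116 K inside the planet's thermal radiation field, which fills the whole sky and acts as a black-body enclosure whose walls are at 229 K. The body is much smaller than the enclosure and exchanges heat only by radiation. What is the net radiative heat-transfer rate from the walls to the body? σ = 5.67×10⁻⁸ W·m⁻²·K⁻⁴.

P_net ≈ 432 W

For a small grey body in a large enclosure: P_net = εσA(T_body⁴ − T_wall⁴).
A = 4πr² = 7.069 m²; T_body⁴ − T_wall⁴ = 1.811×10⁸ − 2.750×10⁹ = -2.569×10⁹ K⁴.
|P_net| = 0.42·5.67×10⁻⁸·7.069·2.569×10⁹.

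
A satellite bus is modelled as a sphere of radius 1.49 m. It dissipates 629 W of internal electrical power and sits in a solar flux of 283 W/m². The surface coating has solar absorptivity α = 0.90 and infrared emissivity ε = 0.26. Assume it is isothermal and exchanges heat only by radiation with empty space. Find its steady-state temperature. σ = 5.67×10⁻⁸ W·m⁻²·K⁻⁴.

T ≈ 277 K

At steady state, absorbed solar power + internal power = radiated power.
Absorbed: α·S·A_cross = 0.90·283·6.975 = 1776 W (cross-section πr²).
Total input = 1776 + 629 = 2405 W.
Radiated: εσ·A_surf·T⁴ with A_surf = 4πr² = 27.90 m².
T⁴ = 2405/(0.26·5.67×10⁻⁸·27.90) = 5.849×10⁹ K⁴.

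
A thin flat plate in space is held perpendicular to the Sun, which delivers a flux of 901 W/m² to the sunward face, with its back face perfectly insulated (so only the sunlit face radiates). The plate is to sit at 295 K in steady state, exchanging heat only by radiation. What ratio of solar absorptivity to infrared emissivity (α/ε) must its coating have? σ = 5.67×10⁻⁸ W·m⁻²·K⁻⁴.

α/ε ≈ 0.477

Balance: αS·A = εσ·1A·T⁴ ⇒ α/ε = σT⁴/S.
α/ε = 5.67×10⁻⁸·(295)⁴/901 = 5.67×10⁻⁸·7.573×10⁹/901.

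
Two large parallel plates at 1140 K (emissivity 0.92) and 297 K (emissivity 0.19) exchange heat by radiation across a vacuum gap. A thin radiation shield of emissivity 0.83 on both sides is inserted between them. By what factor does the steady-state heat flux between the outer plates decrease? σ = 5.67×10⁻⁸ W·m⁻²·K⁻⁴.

Without shield: q₀ = σΔ(T⁴)/(1/ε₁+1/ε₂−1) with denominator 5.350.
With shield the two gaps are in series; the resistances add: (1/ε₁+1/ε_s−1)+(1/ε_s+1/ε₂−1) = 1.292+5.468 = 6.760.
Heat-flux ratio q₀/q = 6.760/5.350.

factor ≈ 1.26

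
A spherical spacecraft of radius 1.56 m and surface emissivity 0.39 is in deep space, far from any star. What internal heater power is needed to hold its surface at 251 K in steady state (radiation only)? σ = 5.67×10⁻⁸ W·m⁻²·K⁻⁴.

P ≈ 2680 W

P = εσ·4πr²·T⁴.
4πr² = 30.58 m²; T⁴ = 3.969×10⁹ K⁴.
P = 0.39·5.67×10⁻⁸·30.58·3.969×10⁹.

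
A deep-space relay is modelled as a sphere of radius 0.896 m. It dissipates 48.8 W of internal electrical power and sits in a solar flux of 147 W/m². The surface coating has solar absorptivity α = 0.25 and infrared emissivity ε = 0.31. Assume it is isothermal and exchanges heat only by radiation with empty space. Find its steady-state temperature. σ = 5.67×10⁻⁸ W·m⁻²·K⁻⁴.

At steady state, absorbed solar power + internal power = radiated power.
Absorbed: α·S·A_cross = 0.25·147·2.522 = 92.69 W (cross-section πr²).
Total input = 92.69 + 48.8 = 141.5 W.
Radiated: εσ·A_surf·T⁴ with A_surf = 4πr² = 10.09 m².
T⁴ = 141.5/(0.31·5.67×10⁻⁸·10.09) = 7.979×10⁸ K⁴.

T ≈ 168 K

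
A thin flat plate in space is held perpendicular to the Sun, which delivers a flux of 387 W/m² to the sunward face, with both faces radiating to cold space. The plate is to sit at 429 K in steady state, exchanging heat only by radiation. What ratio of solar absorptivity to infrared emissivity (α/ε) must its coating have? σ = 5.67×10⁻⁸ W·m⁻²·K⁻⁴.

Balance: αS·A = εσ·2A·T⁴ ⇒ α/ε = 2σT⁴/S.
α/ε = 2·5.67×10⁻⁸·(429)⁴/387 = 2·5.67×10⁻⁸·3.387×10¹⁰/387.

α/ε ≈ 9.93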